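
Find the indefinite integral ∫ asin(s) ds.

Use integration by parts with u = arcsin(s), dv = ds.
Then du = 1/sqrt(-s**2 + 1) ds.

s*asin(s) + sqrt(-s**2 + 1) + C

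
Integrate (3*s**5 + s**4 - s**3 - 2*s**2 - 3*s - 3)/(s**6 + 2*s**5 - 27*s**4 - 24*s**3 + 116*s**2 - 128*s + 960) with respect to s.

Factor the denominator: (s - 4)*(s - 3)*(s + 4)*(s + 5)*(s**2 + 4).
Partial-fraction decomposition: 7*(139*s + 1)/(7540*(s**2 + 4)) + 8663/(2088*(s + 5)) - 555/(224*(s + 4)) - 753/(728*(s - 3)) + 3217/(1440*(s - 4)).
Integrate each term; A/(s−a) gives A·log|s−a|; the (Bs+D)/(s²+p²) term gives a log and an atan.

3217*log(s - 4)/1440 - 753*log(s - 3)/728 - 555*log(s + 4)/224 + 8663*log(s + 5)/2088 + 973*log(s**2 + 4)/15080 + 7*atan(s/2)/15080 + C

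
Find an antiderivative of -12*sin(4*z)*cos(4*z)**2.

Let u = cos(4*z), so du = (-4*sin(4*z)) dz.
Rewriting, the integral becomes 3·∫ u^2 du = 3·u^3/3.
Substituting back, u = cos(4*z).

cos(4*z)**3 + C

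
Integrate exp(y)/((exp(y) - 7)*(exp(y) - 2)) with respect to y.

Let u = e^y, du = e^y dy.
The integral becomes ∫ du/((u-7)(u-2)); decompose into partial fractions.

log(exp(y) - 7)/5 - log(exp(y) - 2)/5 + C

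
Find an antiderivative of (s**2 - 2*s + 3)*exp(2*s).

(2*s**2 - 6*s + 9)*exp(2*s)/4 + C

Use integration by parts with u = s**2 - 2*s + 3, dv = exp(2*s) ds, so v = exp(2*s)/2.
Apply parts 2 times (tabular method): alternate signs, differentiate u down to 0, integrate dv up.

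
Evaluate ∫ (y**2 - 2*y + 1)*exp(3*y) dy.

(9*y**2 - 24*y + 17)*exp(3*y)/27 + C

Use integration by parts with u = y**2 - 2*y + 1, dv = exp(3*y) dy, so v = exp(3*y)/3.
Apply parts 2 times (tabular method): alternate signs, differentiate u down to 0, integrate dv up.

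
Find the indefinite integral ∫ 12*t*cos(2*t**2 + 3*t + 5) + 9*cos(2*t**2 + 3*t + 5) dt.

3*sin(2*t**2 + 3*t + 5) + C

Let u = 2*t**2 + 3*t + 5, so du = (4*t + 3) dt.
Rewriting, the integral becomes 3·∫ cos(u) du = 3·sin(u).
Substituting back, u = 2*t**2 + 3*t + 5.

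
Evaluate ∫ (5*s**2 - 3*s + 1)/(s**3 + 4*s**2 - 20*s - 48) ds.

23*log(s - 4)/20 - 9*log(s + 2)/8 + 199*log(s + 6)/40 + C

Factor the denominator: (s - 4)*(s + 2)*(s + 6).
Partial-fraction decomposition: 199/(40*(s + 6)) - 9/(8*(s + 2)) + 23/(20*(s - 4)).
Integrate each term: A/(s−a) contributes A·log|s−a|.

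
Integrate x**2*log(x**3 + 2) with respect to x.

Let u = x**3 + 2, so du = (3*x**2) dx.
The integral becomes (1/3)·∫ log(u) du; integrate by parts with u′=log(u), dv′=du.

x**3*log(x**3 + 2)/3 - x**3/3 + 2*log(x**3 + 2)/3 + C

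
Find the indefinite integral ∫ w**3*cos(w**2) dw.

w**2*sin(w**2)/2 + cos(w**2)/2 + C

Let u = w², du = 2w dw; rewrite as (1/2)∫ u^1·cos(1u) du.
Now integrate by parts 1 time.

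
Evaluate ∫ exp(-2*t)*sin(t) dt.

Let I denote the integral. Integrate by parts with u = sin(t), dv = exp(-2*t) dt, so v = -exp(-2*t)/2: I = -exp(-2*t)*sin(t)/2 + (1/2)·∫ exp(-2*t)*cos(t) dt.
Apply parts again with u = cos(t), dv = exp(-2*t) dt: ∫ exp(-2*t)*cos(t) dt = -exp(-2*t)*cos(t)/2 − (1/2)·I. Substituting back brings back I: I = -exp(-2*t)*sin(t)/2 - exp(-2*t)*cos(t)/4 − (1/4)·I.
Solving for I: (1 + 1/4)·I equals the remaining terms, so I = (4/5)·(-exp(-2*t)*sin(t)/2 - exp(-2*t)*cos(t)/4).

-2*exp(-2*t)*sin(t)/5 - exp(-2*t)*cos(t)/5 + C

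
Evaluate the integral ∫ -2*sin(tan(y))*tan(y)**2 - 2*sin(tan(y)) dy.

2*cos(tan(y)) + C

Let u = tan(y), so du = (tan(y)**2 + 1) dy.
Rewriting, the integral becomes -2·∫ sin(u) du = -2·-cos(u).
Substituting back, u = tan(y).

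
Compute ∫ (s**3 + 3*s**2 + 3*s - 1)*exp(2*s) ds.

Use integration by parts with u = s**3 + 3*s**2 + 3*s - 1, dv = exp(2*s) ds, so v = exp(2*s)/2.
Apply parts 3 times (tabular method): alternate signs, differentiate u down to 0, integrate dv up.

(4*s**3 + 6*s**2 + 6*s - 7)*exp(2*s)/8 + C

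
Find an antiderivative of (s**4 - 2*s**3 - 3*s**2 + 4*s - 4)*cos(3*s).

Use integration by parts with u = s**4 - 2*s**3 - 3*s**2 + 4*s - 4, dv = cos(3*s) ds, so v = sin(3*s)/3.
Apply parts 4 times (tabular method): alternate signs, differentiate u down to 0, integrate dv up.

s**4*sin(3*s)/3 - 2*s**3*sin(3*s)/3 + 4*s**3*cos(3*s)/9 - 13*s**2*sin(3*s)/9 - 2*s**2*cos(3*s)/3 + 16*s*sin(3*s)/9 - 26*s*cos(3*s)/27 - 82*sin(3*s)/81 + 16*cos(3*s)/27 + C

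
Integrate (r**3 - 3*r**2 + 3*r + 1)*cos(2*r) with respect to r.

r**3*sin(2*r)/2 - 3*r**2*sin(2*r)/2 + 3*r**2*cos(2*r)/4 + 3*r*sin(2*r)/4 - 3*r*cos(2*r)/2 + 5*sin(2*r)/4 + 3*cos(2*r)/8 + C

Use integration by parts with u = r**3 - 3*r**2 + 3*r + 1, dv = cos(2*r) dr, so v = sin(2*r)/2.
Apply parts 3 times (tabular method): alternate signs, differentiate u down to 0, integrate dv up.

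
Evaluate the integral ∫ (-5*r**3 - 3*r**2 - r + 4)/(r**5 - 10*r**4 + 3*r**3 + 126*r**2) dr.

-23*log(r)/2646 - 373*log(r - 7)/98 + 595*log(r - 6)/162 + 23*log(r + 3)/162 - 2/(63*r) + C

Factor the denominator: r**2*(r - 7)*(r - 6)*(r + 3).
Partial-fraction decomposition: 23/(162*(r + 3)) + 595/(162*(r - 6)) - 373/(98*(r - 7)) - 23/(2646*r) + 2/(63*r**2).
Integrate each term; A/(r−a) gives A·log|r−a|; A/(r−a)² gives −A/(r−a).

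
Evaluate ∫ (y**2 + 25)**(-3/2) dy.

y/(25*sqrt(y**2 + 25)) + C

Substitute y = 5·tan(θ), so dy = 5·sec(θ)^2 dθ and the radical becomes sqrt(y**2 + 25) = 5·sec(θ) by the Pythagorean identity.
Integrate the resulting trig expression in θ, then back-substitute tan(θ) = y/5, sec(θ) = sqrt(y**2 + 25)/5 (absorbing any constant into C).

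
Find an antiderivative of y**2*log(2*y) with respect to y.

y**3*(log(y) + log(2))/3 - y**3/9 + C

Use integration by parts with u = log(2*y), dv = y**2 dy.
Then du = 1/y dy and v = y**3/3.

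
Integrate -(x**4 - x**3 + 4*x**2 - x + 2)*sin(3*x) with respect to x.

Use integration by parts with u = x**4 - x**3 + 4*x**2 - x + 2, dv = -sin(3*x) dx, so v = cos(3*x)/3.
Apply parts 4 times (tabular method): alternate signs, differentiate u down to 0, integrate dv up.

x**4*cos(3*x)/3 - 4*x**3*sin(3*x)/9 - x**3*cos(3*x)/3 + x**2*sin(3*x)/3 + 8*x**2*cos(3*x)/9 - 16*x*sin(3*x)/27 - x*cos(3*x)/9 + sin(3*x)/27 + 38*cos(3*x)/81 + C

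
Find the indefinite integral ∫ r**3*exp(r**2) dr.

(r**2 - 1)*exp(r**2)/2 + C

Let u = r², du = 2r dr; rewrite as (1/2)∫ u^1·exp(1u) du.
Now integrate by parts 1 time.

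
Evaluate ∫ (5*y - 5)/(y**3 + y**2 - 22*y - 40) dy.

Factor the denominator: (y - 5)*(y + 2)*(y + 4).
Partial-fraction decomposition: -25/(18*(y + 4)) + 15/(14*(y + 2)) + 20/(63*(y - 5)).
Integrate each term: A/(y−a) contributes A·log|y−a|.

20*log(y - 5)/63 + 15*log(y + 2)/14 - 25*log(y + 4)/18 + C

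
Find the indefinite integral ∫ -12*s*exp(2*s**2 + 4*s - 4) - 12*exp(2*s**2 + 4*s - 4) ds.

-3*exp(2*s**2 + 4*s - 4) + C

Let u = 2*s**2 + 4*s - 4, so du = (4*s + 4) ds.
Rewriting, the integral becomes -3·∫ e^u du = -3·e^u.
Substituting back, u = 2*s**2 + 4*s - 4.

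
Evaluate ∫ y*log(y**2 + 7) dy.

Let u = y**2 + 7, so du = (2*y) dy.
The integral becomes (1/2)·∫ log(u) du; integrate by parts with u′=log(u), dv′=du.

y**2*log(y**2 + 7)/2 - y**2/2 + 7*log(y**2 + 7)/2 + C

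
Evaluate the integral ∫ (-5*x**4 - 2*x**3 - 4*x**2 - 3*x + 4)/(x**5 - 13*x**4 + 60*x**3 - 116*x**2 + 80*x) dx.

Factor the denominator: x*(x - 5)*(x - 4)*(x - 2)**2.
Partial-fraction decomposition: -241/(12*(x - 2)) - 19/(2*(x - 2)**2) + 185/(2*(x - 4)) - 1162/(15*(x - 5)) + 1/(20*x).
Integrate each term; A/(x−a) gives A·log|x−a|; A/(x−a)² gives −A/(x−a).

log(x)/20 - 1162*log(x - 5)/15 + 185*log(x - 4)/2 - 241*log(x - 2)/12 + 19/(2*x - 4) + C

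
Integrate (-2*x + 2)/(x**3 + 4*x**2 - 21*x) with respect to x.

Factor the denominator: x*(x - 3)*(x + 7).
Partial-fraction decomposition: 8/(35*(x + 7)) - 2/(15*(x - 3)) - 2/(21*x).
Integrate each term: A/(x−a) contributes A·log|x−a|.

-2*log(x)/21 - 2*log(x - 3)/15 + 8*log(x + 7)/35 + C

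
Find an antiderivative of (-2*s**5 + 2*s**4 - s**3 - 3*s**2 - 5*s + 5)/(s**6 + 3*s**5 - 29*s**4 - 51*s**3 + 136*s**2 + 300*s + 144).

Factor the denominator: (s - 4)*(s - 3)*(s + 1)**2*(s + 2)*(s + 6).
Partial-fraction decomposition: -18287/(9000*(s + 6)) + 107/(120*(s + 2)) - 29/(100*(s + 1)) + 3/(25*(s + 1)**2) + 97/(180*(s - 3)) - 1663/(1500*(s - 4)).
Integrate each term; A/(s−a) gives A·log|s−a|; A/(s−a)² gives −A/(s−a).

-1663*log(s - 4)/1500 + 97*log(s - 3)/180 - 29*log(s + 1)/100 + 107*log(s + 2)/120 - 18287*log(s + 6)/9000 - 3/(25*s + 25) + C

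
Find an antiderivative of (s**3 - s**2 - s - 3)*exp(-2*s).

Use integration by parts with u = s**3 - s**2 - s - 3, dv = exp(-2*s) ds, so v = -exp(-2*s)/2.
Apply parts 3 times (tabular method): alternate signs, differentiate u down to 0, integrate dv up.

(-4*s**3 - 2*s**2 + 2*s + 13)*exp(-2*s)/8 + C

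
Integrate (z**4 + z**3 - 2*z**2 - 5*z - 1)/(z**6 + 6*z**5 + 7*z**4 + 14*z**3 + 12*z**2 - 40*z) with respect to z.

log(z)/40 - log(z - 1)/15 + log(z + 2)/16 - 79*log(z + 5)/435 + 373*log(z**2 + 4)/4640 + 329*atan(z/2)/2320 + C

Factor the denominator: z*(z - 1)*(z + 2)*(z + 5)*(z**2 + 4).
Partial-fraction decomposition: (373*z + 658)/(2320*(z**2 + 4)) - 79/(435*(z + 5)) + 1/(16*(z + 2)) - 1/(15*(z - 1)) + 1/(40*z).
Integrate each term; A/(z−a) gives A·log|z−a|; the (Bz+D)/(z²+p²) term gives a log and an atan.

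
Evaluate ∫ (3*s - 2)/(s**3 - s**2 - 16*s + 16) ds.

Factor the denominator: (s - 4)*(s - 1)*(s + 4).
Partial-fraction decomposition: -7/(20*(s + 4)) - 1/(15*(s - 1)) + 5/(12*(s - 4)).
Integrate each term: A/(s−a) contributes A·log|s−a|.

5*log(s - 4)/12 - log(s - 1)/15 - 7*log(s + 4)/20 + C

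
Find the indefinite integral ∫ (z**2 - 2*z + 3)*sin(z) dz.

-z**2*cos(z) + 2*z*sin(z) + 2*z*cos(z) - 2*sin(z) - cos(z) + C

Use integration by parts with u = z**2 - 2*z + 3, dv = sin(z) dz, so v = -cos(z).
Apply parts 2 times (tabular method): alternate signs, differentiate u down to 0, integrate dv up.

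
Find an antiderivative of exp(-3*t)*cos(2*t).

Let I denote the integral. Integrate by parts with u = cos(2*t), dv = exp(-3*t) dt, so v = -exp(-3*t)/3: I = -exp(-3*t)*cos(2*t)/3 − (2/3)·∫ exp(-3*t)*sin(2*t) dt.
Apply parts again with u = sin(2*t), dv = exp(-3*t) dt: ∫ exp(-3*t)*sin(2*t) dt = -exp(-3*t)*sin(2*t)/3 + (2/3)·I. Substituting back brings back I: I = 2*exp(-3*t)*sin(2*t)/9 - exp(-3*t)*cos(2*t)/3 − (4/9)·I.
Solving for I: (1 + 4/9)·I equals the remaining terms, so I = (9/13)·(2*exp(-3*t)*sin(2*t)/9 - exp(-3*t)*cos(2*t)/3).

2*exp(-3*t)*sin(2*t)/13 - 3*exp(-3*t)*cos(2*t)/13 + C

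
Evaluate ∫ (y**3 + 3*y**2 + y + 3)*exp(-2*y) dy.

(-4*y**3 - 18*y**2 - 22*y - 23)*exp(-2*y)/8 + C

Use integration by parts with u = y**3 + 3*y**2 + y + 3, dv = exp(-2*y) dy, so v = -exp(-2*y)/2.
Apply parts 3 times (tabular method): alternate signs, differentiate u down to 0, integrate dv up.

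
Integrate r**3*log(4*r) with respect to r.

Use integration by parts with u = log(4*r), dv = r**3 dr.
Then du = 1/r dr and v = r**4/4.

r**4*(log(r) + 2*log(2))/4 - r**4/16 + C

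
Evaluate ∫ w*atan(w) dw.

Use integration by parts with u = arctan(w), dv = w dw.
Then du = 1/(w**2 + 1) dw.

w**2*atan(w)/2 - w/2 + atan(w)/2 + C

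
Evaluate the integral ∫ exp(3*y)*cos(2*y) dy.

Let I denote the integral. Integrate by parts with u = cos(2*y), dv = exp(3*y) dy, so v = exp(3*y)/3: I = exp(3*y)*cos(2*y)/3 + (2/3)·∫ exp(3*y)*sin(2*y) dy.
Apply parts again with u = sin(2*y), dv = exp(3*y) dy: ∫ exp(3*y)*sin(2*y) dy = exp(3*y)*sin(2*y)/3 − (2/3)·I. Substituting back brings back I: I = 2*exp(3*y)*sin(2*y)/9 + exp(3*y)*cos(2*y)/3 − (4/9)·I.
Solving for I: (1 + 4/9)·I equals the remaining terms, so I = (9/13)·(2*exp(3*y)*sin(2*y)/9 + exp(3*y)*cos(2*y)/3).

2*exp(3*y)*sin(2*y)/13 + 3*exp(3*y)*cos(2*y)/13 + C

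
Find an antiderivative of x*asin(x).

Use integration by parts with u = arcsin(x), dv = x dx.
Then du = 1/sqrt(-x**2 + 1) dx.

x**2*asin(x)/2 + x*sqrt(-x**2 + 1)/4 - asin(x)/4 + C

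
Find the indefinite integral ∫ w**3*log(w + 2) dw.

w**4*log(w + 2)/4 - w**4/16 + w**3/6 - w**2/2 + 2*w - 4*log(w + 2) + C

Use integration by parts with u = log(w + 2), dv = w**3 dw.
Then du = 1/(w + 2) dw and v = w**4/4.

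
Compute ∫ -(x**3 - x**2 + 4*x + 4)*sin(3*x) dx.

Use integration by parts with u = x**3 - x**2 + 4*x + 4, dv = -sin(3*x) dx, so v = cos(3*x)/3.
Apply parts 3 times (tabular method): alternate signs, differentiate u down to 0, integrate dv up.

x**3*cos(3*x)/3 - x**2*sin(3*x)/3 - x**2*cos(3*x)/3 + 2*x*sin(3*x)/9 + 10*x*cos(3*x)/9 - 10*sin(3*x)/27 + 38*cos(3*x)/27 + C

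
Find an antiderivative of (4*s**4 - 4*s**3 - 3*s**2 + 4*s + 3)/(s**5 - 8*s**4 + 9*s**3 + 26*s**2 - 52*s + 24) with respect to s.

4239*log(s - 6)/800 - 31*log(s - 2)/16 + 82*log(s - 1)/225 + 79*log(s + 2)/288 - 4/(15*s - 15) + C

Factor the denominator: (s - 6)*(s - 2)*(s - 1)**2*(s + 2).
Partial-fraction decomposition: 79/(288*(s + 2)) + 82/(225*(s - 1)) + 4/(15*(s - 1)**2) - 31/(16*(s - 2)) + 4239/(800*(s - 6)).
Integrate each term; A/(s−a) gives A·log|s−a|; A/(s−a)² gives −A/(s−a).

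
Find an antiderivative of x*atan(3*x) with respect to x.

x**2*atan(3*x)/2 - x/6 + atan(3*x)/18 + C

Use integration by parts with u = arctan(3*x), dv = x dx.
Then du = 3/(9*x**2 + 1) dx.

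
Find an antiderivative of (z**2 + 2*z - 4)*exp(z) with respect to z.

(z**2 - 4)*exp(z) + C

Use integration by parts with u = z**2 + 2*z - 4, dv = exp(z) dz, so v = exp(z).
Apply parts 2 times (tabular method): alternate signs, differentiate u down to 0, integrate dv up.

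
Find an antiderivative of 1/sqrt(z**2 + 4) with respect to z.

Substitute z = 2·tan(θ), so dz = 2·sec(θ)^2 dθ and the radical becomes sqrt(z**2 + 4) = 2·sec(θ) by the Pythagorean identity.
Integrate the resulting trig expression in θ, then back-substitute tan(θ) = z/2, sec(θ) = sqrt(z**2 + 4)/2 (absorbing any constant into C).

log(z + sqrt(z**2 + 4)) + C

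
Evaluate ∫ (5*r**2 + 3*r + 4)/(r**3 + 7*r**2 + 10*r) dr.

Factor the denominator: r*(r + 2)*(r + 5).
Partial-fraction decomposition: 38/(5*(r + 5)) - 3/(r + 2) + 2/(5*r).
Integrate each term: A/(r−a) contributes A·log|r−a|.

2*log(r)/5 - 3*log(r + 2) + 38*log(r + 5)/5 + C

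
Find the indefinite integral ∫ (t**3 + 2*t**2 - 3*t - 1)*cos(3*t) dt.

t**3*sin(3*t)/3 + 2*t**2*sin(3*t)/3 + t**2*cos(3*t)/3 - 11*t*sin(3*t)/9 + 4*t*cos(3*t)/9 - 13*sin(3*t)/27 - 11*cos(3*t)/27 + C

Use integration by parts with u = t**3 + 2*t**2 - 3*t - 1, dv = cos(3*t) dt, so v = sin(3*t)/3.
Apply parts 3 times (tabular method): alternate signs, differentiate u down to 0, integrate dv up.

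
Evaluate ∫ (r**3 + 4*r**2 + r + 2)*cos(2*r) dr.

r**3*sin(2*r)/2 + 2*r**2*sin(2*r) + 3*r**2*cos(2*r)/4 - r*sin(2*r)/4 + 2*r*cos(2*r) - cos(2*r)/8 + C

Use integration by parts with u = r**3 + 4*r**2 + r + 2, dv = cos(2*r) dr, so v = sin(2*r)/2.
Apply parts 3 times (tabular method): alternate signs, differentiate u down to 0, integrate dv up.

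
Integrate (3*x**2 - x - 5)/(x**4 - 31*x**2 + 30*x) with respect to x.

-log(x)/6 + 13*log(x - 5)/44 + 3*log(x - 1)/28 - 109*log(x + 6)/462 + C

Factor the denominator: x*(x - 5)*(x - 1)*(x + 6).
Partial-fraction decomposition: -109/(462*(x + 6)) + 3/(28*(x - 1)) + 13/(44*(x - 5)) - 1/(6*x).
Integrate each term: A/(x−a) contributes A·log|x−a|.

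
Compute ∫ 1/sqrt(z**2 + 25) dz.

log(z + sqrt(z**2 + 25)) + C

Substitute z = 5·tan(θ), so dz = 5·sec(θ)^2 dθ and the radical becomes sqrt(z**2 + 25) = 5·sec(θ) by the Pythagorean identity.
Integrate the resulting trig expression in θ, then back-substitute tan(θ) = z/5, sec(θ) = sqrt(z**2 + 25)/5 (absorbing any constant into C).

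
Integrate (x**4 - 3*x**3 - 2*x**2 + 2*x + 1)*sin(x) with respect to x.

Use integration by parts with u = x**4 - 3*x**3 - 2*x**2 + 2*x + 1, dv = sin(x) dx, so v = -cos(x).
Apply parts 4 times (tabular method): alternate signs, differentiate u down to 0, integrate dv up.

-x**4*cos(x) + 4*x**3*sin(x) + 3*x**3*cos(x) - 9*x**2*sin(x) + 14*x**2*cos(x) - 28*x*sin(x) - 20*x*cos(x) + 20*sin(x) - 29*cos(x) + C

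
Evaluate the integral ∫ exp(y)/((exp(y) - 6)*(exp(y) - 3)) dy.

log(exp(y) - 6)/3 - log(exp(y) - 3)/3 + C

Let u = e^y, du = e^y dy.
The integral becomes ∫ du/((u-6)(u-3)); decompose into partial fractions.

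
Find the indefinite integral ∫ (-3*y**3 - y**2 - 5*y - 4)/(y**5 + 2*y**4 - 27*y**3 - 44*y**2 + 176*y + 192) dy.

-29*log(y - 4)/40 + 109*log(y - 3)/196 + log(y + 1)/60 + 179*log(y + 4)/1176 + 8/(7*y + 28) + C

Factor the denominator: (y - 4)*(y - 3)*(y + 1)*(y + 4)**2.
Partial-fraction decomposition: 179/(1176*(y + 4)) - 8/(7*(y + 4)**2) + 1/(60*(y + 1)) + 109/(196*(y - 3)) - 29/(40*(y - 4)).
Integrate each term; A/(y−a) gives A·log|y−a|; A/(y−a)² gives −A/(y−a).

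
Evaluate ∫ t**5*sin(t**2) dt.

-t**4*cos(t**2)/2 + t**2*sin(t**2) + cos(t**2) + C

Let u = t², du = 2t dt; rewrite as (1/2)∫ u^2·sin(1u) du.
Now integrate by parts 2 times.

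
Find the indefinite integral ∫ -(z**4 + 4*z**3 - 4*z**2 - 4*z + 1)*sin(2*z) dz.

z**4*cos(2*z)/2 - z**3*sin(2*z) + 2*z**3*cos(2*z) - 3*z**2*sin(2*z) - 7*z**2*cos(2*z)/2 + 7*z*sin(2*z)/2 - 5*z*cos(2*z) + 5*sin(2*z)/2 + 9*cos(2*z)/4 + C

Use integration by parts with u = z**4 + 4*z**3 - 4*z**2 - 4*z + 1, dv = -sin(2*z) dz, so v = cos(2*z)/2.
Apply parts 4 times (tabular method): alternate signs, differentiate u down to 0, integrate dv up.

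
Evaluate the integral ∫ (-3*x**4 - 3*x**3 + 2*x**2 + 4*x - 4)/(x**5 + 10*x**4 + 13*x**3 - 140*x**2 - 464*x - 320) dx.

-229*log(x - 4)/720 + log(x + 1)/30 + 1835*log(x + 4)/48 - 737*log(x + 5)/18 + 47/(2*x + 8) + C

Factor the denominator: (x - 4)*(x + 1)*(x + 4)**2*(x + 5).
Partial-fraction decomposition: -737/(18*(x + 5)) + 1835/(48*(x + 4)) - 47/(2*(x + 4)**2) + 1/(30*(x + 1)) - 229/(720*(x - 4)).
Integrate each term; A/(x−a) gives A·log|x−a|; A/(x−a)² gives −A/(x−a).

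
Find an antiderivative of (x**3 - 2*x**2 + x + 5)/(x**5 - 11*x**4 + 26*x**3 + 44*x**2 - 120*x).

Factor the denominator: x*(x - 6)*(x - 5)*(x - 2)*(x + 2).
Partial-fraction decomposition: -13/(448*(x + 2)) + 7/(96*(x - 2)) - 17/(21*(x - 5)) + 155/(192*(x - 6)) - 1/(24*x).
Integrate each term: A/(x−a) contributes A·log|x−a|.

-log(x)/24 + 155*log(x - 6)/192 - 17*log(x - 5)/21 + 7*log(x - 2)/96 - 13*log(x + 2)/448 + C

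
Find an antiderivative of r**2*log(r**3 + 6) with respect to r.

r**3*log(r**3 + 6)/3 - r**3/3 + 2*log(r**3 + 6) + C

Let u = r**3 + 6, so du = (3*r**2) dr.
The integral becomes (1/3)·∫ log(u) du; integrate by parts with u′=log(u), dv′=du.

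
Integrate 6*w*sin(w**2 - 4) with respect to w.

-3*cos(w**2 - 4) + C

Let u = w**2 - 4, so du = (2*w) dw.
Rewriting, the integral becomes 3·∫ sin(u) du = 3·-cos(u).
Substituting back, u = w**2 - 4.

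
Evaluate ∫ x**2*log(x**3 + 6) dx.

Let u = x**3 + 6, so du = (3*x**2) dx.
The integral becomes (1/3)·∫ log(u) du; integrate by parts with u′=log(u), dv′=du.

x**3*log(x**3 + 6)/3 - x**3/3 + 2*log(x**3 + 6) + C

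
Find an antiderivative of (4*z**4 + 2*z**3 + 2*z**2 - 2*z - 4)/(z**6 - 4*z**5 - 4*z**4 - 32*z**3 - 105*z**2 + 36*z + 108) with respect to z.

Factor the denominator: (z - 6)*(z - 1)*(z + 1)*(z + 2)*(z**2 + 9).
Partial-fraction decomposition: -(814*z - 2811)/(2925*(z**2 + 9)) - 7/(39*(z + 2)) + 1/(70*(z + 1)) - 1/(150*(z - 1)) + 709/(1575*(z - 6)).
Integrate each term; A/(z−a) gives A·log|z−a|; the (Bz+D)/(z²+p²) term gives a log and an atan.

709*log(z - 6)/1575 - log(z - 1)/150 + log(z + 1)/70 - 7*log(z + 2)/39 - 407*log(z**2 + 9)/2925 + 937*atan(z/3)/2925 + C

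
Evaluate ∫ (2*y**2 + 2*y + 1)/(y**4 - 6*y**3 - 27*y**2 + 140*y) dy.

Factor the denominator: y*(y - 7)*(y - 4)*(y + 5).
Partial-fraction decomposition: -41/(540*(y + 5)) - 41/(108*(y - 4)) + 113/(252*(y - 7)) + 1/(140*y).
Integrate each term: A/(y−a) contributes A·log|y−a|.

log(y)/140 + 113*log(y - 7)/252 - 41*log(y - 4)/108 - 41*log(y + 5)/540 + C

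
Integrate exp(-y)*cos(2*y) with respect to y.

Let I denote the integral. Integrate by parts with u = cos(2*y), dv = exp(-y) dy, so v = -exp(-y): I = -exp(-y)*cos(2*y) − 2·∫ exp(-y)*sin(2*y) dy.
Apply parts again with u = sin(2*y), dv = exp(-y) dy: ∫ exp(-y)*sin(2*y) dy = -exp(-y)*sin(2*y) + 2·I. Substituting back brings back I: I = 2*exp(-y)*sin(2*y) - exp(-y)*cos(2*y) − 4·I.
Solving for I: (1 + 4)·I equals the remaining terms, so I = (1/5)·(2*exp(-y)*sin(2*y) - exp(-y)*cos(2*y)).

2*exp(-y)*sin(2*y)/5 - exp(-y)*cos(2*y)/5 + C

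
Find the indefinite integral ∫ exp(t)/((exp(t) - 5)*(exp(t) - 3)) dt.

Let u = e^t, du = e^t dt.
The integral becomes ∫ du/((u-3)(u-5)); decompose into partial fractions.

log(exp(t) - 5)/2 - log(exp(t) - 3)/2 + C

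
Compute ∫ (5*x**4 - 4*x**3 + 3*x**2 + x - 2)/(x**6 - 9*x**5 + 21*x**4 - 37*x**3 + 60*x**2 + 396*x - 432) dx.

358*log(x - 6)/225 - 179*log(x - 4)/150 + log(x - 1)/150 - 5*log(x + 2)/78 - 1991*log(x**2 + 9)/11700 + 179*atan(x/3)/5850 + C

Factor the denominator: (x - 6)*(x - 4)*(x - 1)*(x + 2)*(x**2 + 9).
Partial-fraction decomposition: -(1991*x - 537)/(5850*(x**2 + 9)) - 5/(78*(x + 2)) + 1/(150*(x - 1)) - 179/(150*(x - 4)) + 358/(225*(x - 6)).
Integrate each term; A/(x−a) gives A·log|x−a|; the (Bx+D)/(x²+p²) term gives a log and an atan.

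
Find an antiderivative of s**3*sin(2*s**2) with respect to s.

Let u = s², du = 2s ds; rewrite as (1/2)∫ u^1·sin(2u) du.
Now integrate by parts 1 time.

-s**2*cos(2*s**2)/4 + sin(2*s**2)/8 + C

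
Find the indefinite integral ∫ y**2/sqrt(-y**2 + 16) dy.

-y*sqrt(-y**2 + 16)/2 + 8*asin(y/4) + C

Substitute y = 4·sin(θ), so dy = 4·cos(θ) dθ and the radical becomes sqrt(-y**2 + 16) = 4·cos(θ) by the Pythagorean identity.
Integrate the resulting trig expression in θ, then back-substitute θ = asin(y/4), sin(θ) = y/4, cos(θ) = sqrt(-y**2 + 16)/4 (absorbing any constant into C).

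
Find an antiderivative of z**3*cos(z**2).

Let u = z², du = 2z dz; rewrite as (1/2)∫ u^1·cos(1u) du.
Now integrate by parts 1 time.

z**2*sin(z**2)/2 + cos(z**2)/2 + C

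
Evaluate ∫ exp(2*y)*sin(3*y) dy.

2*exp(2*y)*sin(3*y)/13 - 3*exp(2*y)*cos(3*y)/13 + C

Let I denote the integral. Integrate by parts with u = sin(3*y), dv = exp(2*y) dy, so v = exp(2*y)/2: I = exp(2*y)*sin(3*y)/2 − (3/2)·∫ exp(2*y)*cos(3*y) dy.
Apply parts again with u = cos(3*y), dv = exp(2*y) dy: ∫ exp(2*y)*cos(3*y) dy = exp(2*y)*cos(3*y)/2 + (3/2)·I. Substituting back brings back I: I = exp(2*y)*sin(3*y)/2 - 3*exp(2*y)*cos(3*y)/4 − (9/4)·I.
Solving for I: (1 + 9/4)·I equals the remaining terms, so I = (4/13)·(exp(2*y)*sin(3*y)/2 - 3*exp(2*y)*cos(3*y)/4).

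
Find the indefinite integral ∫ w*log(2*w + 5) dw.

w**2*log(2*w + 5)/2 - w**2/4 + 5*w/4 - 25*log(2*w + 5)/8 + C

Use integration by parts with u = log(2*w + 5), dv = w dw.
Then du = 2/(2*w + 5) dw and v = w**2/2.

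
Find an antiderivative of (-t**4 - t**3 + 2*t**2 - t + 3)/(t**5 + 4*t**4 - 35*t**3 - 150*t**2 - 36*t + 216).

-481*log(t - 6)/1440 - log(t - 1)/210 + 5*log(t + 2)/96 + 5*log(t + 3)/18 - 111*log(t + 6)/112 + C

Factor the denominator: (t - 6)*(t - 1)*(t + 2)*(t + 3)*(t + 6).
Partial-fraction decomposition: -111/(112*(t + 6)) + 5/(18*(t + 3)) + 5/(96*(t + 2)) - 1/(210*(t - 1)) - 481/(1440*(t - 6)).
Integrate each term: A/(t−a) contributes A·log|t−a|.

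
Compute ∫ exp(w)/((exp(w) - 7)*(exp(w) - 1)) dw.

log(exp(w) - 7)/6 - log(exp(w) - 1)/6 + C

Let u = e^w, du = e^w dw.
The integral becomes ∫ du/((u-7)(u-1)); decompose into partial fractions.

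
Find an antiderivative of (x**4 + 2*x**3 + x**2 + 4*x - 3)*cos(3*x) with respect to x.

x**4*sin(3*x)/3 + 2*x**3*sin(3*x)/3 + 4*x**3*cos(3*x)/9 - x**2*sin(3*x)/9 + 2*x**2*cos(3*x)/3 + 8*x*sin(3*x)/9 - 2*x*cos(3*x)/27 - 79*sin(3*x)/81 + 8*cos(3*x)/27 + C

Use integration by parts with u = x**4 + 2*x**3 + x**2 + 4*x - 3, dv = cos(3*x) dx, so v = sin(3*x)/3.
Apply parts 4 times (tabular method): alternate signs, differentiate u down to 0, integrate dv up.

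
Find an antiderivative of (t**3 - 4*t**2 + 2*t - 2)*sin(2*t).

Use integration by parts with u = t**3 - 4*t**2 + 2*t - 2, dv = sin(2*t) dt, so v = -cos(2*t)/2.
Apply parts 3 times (tabular method): alternate signs, differentiate u down to 0, integrate dv up.

-t**3*cos(2*t)/2 + 3*t**2*sin(2*t)/4 + 2*t**2*cos(2*t) - 2*t*sin(2*t) - t*cos(2*t)/4 + sin(2*t)/8 + C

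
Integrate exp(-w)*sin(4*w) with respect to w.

Let I denote the integral. Integrate by parts with u = sin(4*w), dv = exp(-w) dw, so v = -exp(-w): I = -exp(-w)*sin(4*w) + 4·∫ exp(-w)*cos(4*w) dw.
Apply parts again with u = cos(4*w), dv = exp(-w) dw: ∫ exp(-w)*cos(4*w) dw = -exp(-w)*cos(4*w) − 4·I. Substituting back brings back I: I = -exp(-w)*sin(4*w) - 4*exp(-w)*cos(4*w) − 16·I.
Solving for I: (1 + 16)·I equals the remaining terms, so I = (1/17)·(-exp(-w)*sin(4*w) - 4*exp(-w)*cos(4*w)).

-exp(-w)*sin(4*w)/17 - 4*exp(-w)*cos(4*w)/17 + C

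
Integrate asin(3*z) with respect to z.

z*asin(3*z) + sqrt(-9*z**2 + 1)/3 + C

Use integration by parts with u = arcsin(3*z), dv = dz.
Then du = 3/sqrt(-9*z**2 + 1) dz.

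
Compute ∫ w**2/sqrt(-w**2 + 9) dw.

Substitute w = 3·sin(θ), so dw = 3·cos(θ) dθ and the radical becomes sqrt(-w**2 + 9) = 3·cos(θ) by the Pythagorean identity.
Integrate the resulting trig expression in θ, then back-substitute θ = asin(w/3), sin(θ) = w/3, cos(θ) = sqrt(-w**2 + 9)/3 (absorbing any constant into C).

-w*sqrt(-w**2 + 9)/2 + 9*asin(w/3)/2 + C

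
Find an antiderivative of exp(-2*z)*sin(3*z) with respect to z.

-2*exp(-2*z)*sin(3*z)/13 - 3*exp(-2*z)*cos(3*z)/13 + C

Let I denote the integral. Integrate by parts with u = sin(3*z), dv = exp(-2*z) dz, so v = -exp(-2*z)/2: I = -exp(-2*z)*sin(3*z)/2 + (3/2)·∫ exp(-2*z)*cos(3*z) dz.
Apply parts again with u = cos(3*z), dv = exp(-2*z) dz: ∫ exp(-2*z)*cos(3*z) dz = -exp(-2*z)*cos(3*z)/2 − (3/2)·I. Substituting back brings back I: I = -exp(-2*z)*sin(3*z)/2 - 3*exp(-2*z)*cos(3*z)/4 − (9/4)·I.
Solving for I: (1 + 9/4)·I equals the remaining terms, so I = (4/13)·(-exp(-2*z)*sin(3*z)/2 - 3*exp(-2*z)*cos(3*z)/4).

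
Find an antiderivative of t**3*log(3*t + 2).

t**4*log(3*t + 2)/4 - t**4/16 + t**3/18 - t**2/18 + 2*t/27 - 4*log(3*t + 2)/81 + C

Use integration by parts with u = log(3*t + 2), dv = t**3 dt.
Then du = 3/(3*t + 2) dt and v = t**4/4.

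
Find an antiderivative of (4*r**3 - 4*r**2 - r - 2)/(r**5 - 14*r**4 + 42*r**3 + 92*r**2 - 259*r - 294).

-871*log(r - 7)/6912 + 67*log(r - 3)/320 + 9*log(r + 1)/256 - 16*log(r + 2)/135 - 389/(96*r - 672) + C

Factor the denominator: (r - 7)**2*(r - 3)*(r + 1)*(r + 2).
Partial-fraction decomposition: -16/(135*(r + 2)) + 9/(256*(r + 1)) + 67/(320*(r - 3)) - 871/(6912*(r - 7)) + 389/(96*(r - 7)**2).
Integrate each term; A/(r−a) gives A·log|r−a|; A/(r−a)² gives −A/(r−a).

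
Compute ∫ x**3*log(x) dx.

x**4*log(x)/4 - x**4/16 + C

Use integration by parts with u = log(x), dv = x**3 dx.
Then du = 1/x dx and v = x**4/4.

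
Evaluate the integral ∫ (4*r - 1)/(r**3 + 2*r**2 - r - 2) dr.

log(r - 1)/2 + 5*log(r + 1)/2 - 3*log(r + 2) + C

Factor the denominator: (r - 1)*(r + 1)*(r + 2).
Partial-fraction decomposition: -3/(r + 2) + 5/(2*(r + 1)) + 1/(2*(r - 1)).
Integrate each term: A/(r−a) contributes A·log|r−a|.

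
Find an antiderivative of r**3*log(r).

r**4*log(r)/4 - r**4/16 + C

Use integration by parts with u = log(r), dv = r**3 dr.
Then du = 1/r dr and v = r**4/4.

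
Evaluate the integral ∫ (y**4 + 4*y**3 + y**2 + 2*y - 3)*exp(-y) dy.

Use integration by parts with u = y**4 + 4*y**3 + y**2 + 2*y - 3, dv = exp(-y) dy, so v = -exp(-y).
Apply parts 4 times (tabular method): alternate signs, differentiate u down to 0, integrate dv up.

(-y**4 - 8*y**3 - 25*y**2 - 52*y - 49)*exp(-y) + C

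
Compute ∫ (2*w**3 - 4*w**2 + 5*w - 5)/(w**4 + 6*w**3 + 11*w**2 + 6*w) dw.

Factor the denominator: w*(w + 1)*(w + 2)*(w + 3).
Partial-fraction decomposition: 55/(3*(w + 3)) - 47/(2*(w + 2)) + 8/(w + 1) - 5/(6*w).
Integrate each term: A/(w−a) contributes A·log|w−a|.

-5*log(w)/6 + 8*log(w + 1) - 47*log(w + 2)/2 + 55*log(w + 3)/3 + C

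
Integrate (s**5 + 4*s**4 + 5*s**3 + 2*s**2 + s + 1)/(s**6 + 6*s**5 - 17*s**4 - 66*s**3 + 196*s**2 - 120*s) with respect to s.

-log(s)/120 + 137*log(s - 2)/896 + log(s - 1)/3 - 86*log(s + 5)/105 + 515*log(s + 6)/384 - 21/(16*s - 32) + C

Factor the denominator: s*(s - 2)**2*(s - 1)*(s + 5)*(s + 6).
Partial-fraction decomposition: 515/(384*(s + 6)) - 86/(105*(s + 5)) + 1/(3*(s - 1)) + 137/(896*(s - 2)) + 21/(16*(s - 2)**2) - 1/(120*s).
Integrate each term; A/(s−a) gives A·log|s−a|; A/(s−a)² gives −A/(s−a).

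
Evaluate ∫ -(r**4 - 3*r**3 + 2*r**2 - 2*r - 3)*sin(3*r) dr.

r**4*cos(3*r)/3 - 4*r**3*sin(3*r)/9 - r**3*cos(3*r) + r**2*sin(3*r) + 2*r**2*cos(3*r)/9 - 4*r*sin(3*r)/27 - 85*cos(3*r)/81 + C

Use integration by parts with u = r**4 - 3*r**3 + 2*r**2 - 2*r - 3, dv = -sin(3*r) dr, so v = cos(3*r)/3.
Apply parts 4 times (tabular method): alternate signs, differentiate u down to 0, integrate dv up.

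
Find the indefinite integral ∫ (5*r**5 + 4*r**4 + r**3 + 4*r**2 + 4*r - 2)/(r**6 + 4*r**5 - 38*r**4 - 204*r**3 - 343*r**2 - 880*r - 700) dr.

23551*log(r - 7)/15264 + log(r + 1)/160 + 102905*log(r + 5)/30276 + 5788*log(r**2 + 4)/222865 - 37553*atan(r/2)/222865 + 3293/(348*r + 1740) + C

Factor the denominator: (r - 7)*(r + 1)*(r + 5)**2*(r**2 + 4).
Partial-fraction decomposition: 2*(5788*r - 37553)/(222865*(r**2 + 4)) + 102905/(30276*(r + 5)) - 3293/(348*(r + 5)**2) + 1/(160*(r + 1)) + 23551/(15264*(r - 7)).
Integrate each term; A/(r−a) gives A·log|r−a|; the (Br+D)/(r²+p²) term gives a log and an atan.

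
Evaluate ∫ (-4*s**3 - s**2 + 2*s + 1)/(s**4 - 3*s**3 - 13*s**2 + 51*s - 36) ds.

-289*log(s - 3)/98 - log(s - 1)/10 - 233*log(s + 4)/245 + 55/(7*s - 21) + C

Factor the denominator: (s - 3)**2*(s - 1)*(s + 4).
Partial-fraction decomposition: -233/(245*(s + 4)) - 1/(10*(s - 1)) - 289/(98*(s - 3)) - 55/(7*(s - 3)**2).
Integrate each term; A/(s−a) gives A·log|s−a|; A/(s−a)² gives −A/(s−a).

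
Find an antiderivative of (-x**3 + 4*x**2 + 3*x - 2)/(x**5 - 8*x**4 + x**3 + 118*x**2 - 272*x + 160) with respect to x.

-log(x - 5)/9 - 5*log(x - 4)/24 + log(x - 2)/3 - log(x - 1)/15 + 19*log(x + 4)/360 + C

Factor the denominator: (x - 5)*(x - 4)*(x - 2)*(x - 1)*(x + 4).
Partial-fraction decomposition: 19/(360*(x + 4)) - 1/(15*(x - 1)) + 1/(3*(x - 2)) - 5/(24*(x - 4)) - 1/(9*(x - 5)).
Integrate each term: A/(x−a) contributes A·log|x−a|.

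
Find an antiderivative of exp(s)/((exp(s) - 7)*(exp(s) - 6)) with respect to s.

log(exp(s) - 7) - log(exp(s) - 6) + C

Let u = e^s, du = e^s ds.
The integral becomes ∫ du/((u-6)(u-7)); decompose into partial fractions.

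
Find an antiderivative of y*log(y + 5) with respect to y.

y**2*log(y + 5)/2 - y**2/4 + 5*y/2 - 25*log(y + 5)/2 + C

Use integration by parts with u = log(y + 5), dv = y dy.
Then du = 1/(y + 5) dy and v = y**2/2.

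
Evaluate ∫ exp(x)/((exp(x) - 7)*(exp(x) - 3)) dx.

Let u = e^x, du = e^x dx.
The integral becomes ∫ du/((u-7)(u-3)); decompose into partial fractions.

log(exp(x) - 7)/4 - log(exp(x) - 3)/4 + C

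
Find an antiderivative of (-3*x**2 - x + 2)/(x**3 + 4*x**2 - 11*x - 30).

-7*log(x - 3)/10 + 8*log(x + 2)/15 - 17*log(x + 5)/6 + C

Factor the denominator: (x - 3)*(x + 2)*(x + 5).
Partial-fraction decomposition: -17/(6*(x + 5)) + 8/(15*(x + 2)) - 7/(10*(x - 3)).
Integrate each term: A/(x−a) contributes A·log|x−a|.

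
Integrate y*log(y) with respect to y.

Use integration by parts with u = log(y), dv = y dy.
Then du = 1/y dy and v = y**2/2.

y**2*log(y)/2 - y**2/4 + C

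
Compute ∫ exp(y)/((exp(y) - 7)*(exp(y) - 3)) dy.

Let u = e^y, du = e^y dy.
The integral becomes ∫ du/((u-7)(u-3)); decompose into partial fractions.

log(exp(y) - 7)/4 - log(exp(y) - 3)/4 + C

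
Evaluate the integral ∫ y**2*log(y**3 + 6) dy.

Let u = y**3 + 6, so du = (3*y**2) dy.
The integral becomes (1/3)·∫ log(u) du; integrate by parts with u′=log(u), dv′=du.

y**3*log(y**3 + 6)/3 - y**3/3 + 2*log(y**3 + 6) + C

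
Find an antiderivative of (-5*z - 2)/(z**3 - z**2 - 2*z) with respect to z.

-2*log(z - 2) + log(z**2 + z) + C

Factor the denominator: z*(z - 2)*(z + 1).
Partial-fraction decomposition: 1/(z + 1) - 2/(z - 2) + 1/z.
Integrate each term: A/(z−a) contributes A·log|z−a|.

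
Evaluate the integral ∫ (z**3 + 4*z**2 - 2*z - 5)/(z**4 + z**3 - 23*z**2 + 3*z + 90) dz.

321*log(z - 3)/400 + 7*log(z + 2)/75 + 5*log(z + 5)/48 - 13/(10*z - 30) + C

Factor the denominator: (z - 3)**2*(z + 2)*(z + 5).
Partial-fraction decomposition: 5/(48*(z + 5)) + 7/(75*(z + 2)) + 321/(400*(z - 3)) + 13/(10*(z - 3)**2).
Integrate each term; A/(z−a) gives A·log|z−a|; A/(z−a)² gives −A/(z−a).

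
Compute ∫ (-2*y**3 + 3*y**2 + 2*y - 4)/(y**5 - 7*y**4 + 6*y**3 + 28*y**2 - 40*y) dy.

log(y)/10 - 169*log(y - 5)/315 + 25*log(y - 2)/72 + 5*log(y + 2)/56 - 1/(6*y - 12) + C

Factor the denominator: y*(y - 5)*(y - 2)**2*(y + 2).
Partial-fraction decomposition: 5/(56*(y + 2)) + 25/(72*(y - 2)) + 1/(6*(y - 2)**2) - 169/(315*(y - 5)) + 1/(10*y).
Integrate each term; A/(y−a) gives A·log|y−a|; A/(y−a)² gives −A/(y−a).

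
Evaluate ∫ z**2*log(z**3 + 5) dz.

Let u = z**3 + 5, so du = (3*z**2) dz.
The integral becomes (1/3)·∫ log(u) du; integrate by parts with u′=log(u), dv′=du.

z**3*log(z**3 + 5)/3 - z**3/3 + 5*log(z**3 + 5)/3 + C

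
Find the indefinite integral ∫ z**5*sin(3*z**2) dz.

Let u = z², du = 2z dz; rewrite as (1/2)∫ u^2·sin(3u) du.
Now integrate by parts 2 times.

-z**4*cos(3*z**2)/6 + z**2*sin(3*z**2)/9 + cos(3*z**2)/27 + C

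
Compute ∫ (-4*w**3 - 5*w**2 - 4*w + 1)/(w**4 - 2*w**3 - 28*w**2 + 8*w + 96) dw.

Factor the denominator: (w - 6)*(w - 2)*(w + 2)*(w + 4).
Partial-fraction decomposition: -193/(120*(w + 4)) + 21/(64*(w + 2)) + 59/(96*(w - 2)) - 1067/(320*(w - 6)).
Integrate each term: A/(w−a) contributes A·log|w−a|.

-1067*log(w - 6)/320 + 59*log(w - 2)/96 + 21*log(w + 2)/64 - 193*log(w + 4)/120 + C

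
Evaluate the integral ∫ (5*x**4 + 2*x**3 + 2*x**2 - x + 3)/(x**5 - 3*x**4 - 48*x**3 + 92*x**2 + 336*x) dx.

Factor the denominator: x*(x - 7)*(x - 4)*(x + 2)*(x + 6).
Partial-fraction decomposition: 2043/(1040*(x + 6)) - 77/(432*(x + 2)) - 1439/(720*(x - 4)) + 12785/(2457*(x - 7)) + 1/(112*x).
Integrate each term: A/(x−a) contributes A·log|x−a|.

log(x)/112 + 12785*log(x - 7)/2457 - 1439*log(x - 4)/720 - 77*log(x + 2)/432 + 2043*log(x + 6)/1040 + C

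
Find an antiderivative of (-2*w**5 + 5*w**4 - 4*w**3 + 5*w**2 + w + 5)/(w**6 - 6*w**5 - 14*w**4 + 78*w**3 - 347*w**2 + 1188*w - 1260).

-5681*log(w - 7)/4350 + 13539*log(w - 2)/207025 - 1250*log(w + 5)/2499 - 43195*log(w**2 + 9)/333268 - 77615*atan(w/3)/499902 + 11/(455*w - 910) + C

Factor the denominator: (w - 7)*(w - 2)**2*(w + 5)*(w**2 + 9).
Partial-fraction decomposition: -5*(8639*w + 15523)/(166634*(w**2 + 9)) - 1250/(2499*(w + 5)) + 13539/(207025*(w - 2)) - 11/(455*(w - 2)**2) - 5681/(4350*(w - 7)).
Integrate each term; A/(w−a) gives A·log|w−a|; the (Bw+D)/(w²+p²) term gives a log and an atan.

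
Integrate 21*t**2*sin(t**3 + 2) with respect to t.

Let u = t**3 + 2, so du = (3*t**2) dt.
Rewriting, the integral becomes 7·∫ sin(u) du = 7·-cos(u).
Substituting back, u = t**3 + 2.

-7*cos(t**3 + 2) + C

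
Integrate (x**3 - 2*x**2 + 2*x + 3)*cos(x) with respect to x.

x**3*sin(x) - 2*x**2*sin(x) + 3*x**2*cos(x) - 4*x*sin(x) - 4*x*cos(x) + 7*sin(x) - 4*cos(x) + C

Use integration by parts with u = x**3 - 2*x**2 + 2*x + 3, dv = cos(x) dx, so v = sin(x).
Apply parts 3 times (tabular method): alternate signs, differentiate u down to 0, integrate dv up.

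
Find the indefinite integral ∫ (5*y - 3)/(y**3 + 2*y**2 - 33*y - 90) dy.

3*log(y - 6)/11 + log(y + 3) - 14*log(y + 5)/11 + C

Factor the denominator: (y - 6)*(y + 3)*(y + 5).
Partial-fraction decomposition: -14/(11*(y + 5)) + 1/(y + 3) + 3/(11*(y - 6)).
Integrate each term: A/(y−a) contributes A·log|y−a|.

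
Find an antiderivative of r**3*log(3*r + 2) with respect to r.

r**4*log(3*r + 2)/4 - r**4/16 + r**3/18 - r**2/18 + 2*r/27 - 4*log(3*r + 2)/81 + C

Use integration by parts with u = log(3*r + 2), dv = r**3 dr.
Then du = 3/(3*r + 2) dr and v = r**4/4.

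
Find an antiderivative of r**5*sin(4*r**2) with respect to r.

-r**4*cos(4*r**2)/8 + r**2*sin(4*r**2)/16 + cos(4*r**2)/64 + C

Let u = r², du = 2r dr; rewrite as (1/2)∫ u^2·sin(4u) du.
Now integrate by parts 2 times.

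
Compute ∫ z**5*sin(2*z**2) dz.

Let u = z², du = 2z dz; rewrite as (1/2)∫ u^2·sin(2u) du.
Now integrate by parts 2 times.

-z**4*cos(2*z**2)/4 + z**2*sin(2*z**2)/4 + cos(2*z**2)/8 + C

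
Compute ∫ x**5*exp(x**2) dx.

(x**4 - 2*x**2 + 2)*exp(x**2)/2 + C

Let u = x², du = 2x dx; rewrite as (1/2)∫ u^2·exp(1u) du.
Now integrate by parts 2 times.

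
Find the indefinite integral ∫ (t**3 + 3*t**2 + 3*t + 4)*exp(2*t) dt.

Use integration by parts with u = t**3 + 3*t**2 + 3*t + 4, dv = exp(2*t) dt, so v = exp(2*t)/2.
Apply parts 3 times (tabular method): alternate signs, differentiate u down to 0, integrate dv up.

(4*t**3 + 6*t**2 + 6*t + 13)*exp(2*t)/8 + C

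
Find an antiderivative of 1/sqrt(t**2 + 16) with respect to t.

log(t + sqrt(t**2 + 16)) + C

Substitute t = 4·tan(θ), so dt = 4·sec(θ)^2 dθ and the radical becomes sqrt(t**2 + 16) = 4·sec(θ) by the Pythagorean identity.
Integrate the resulting trig expression in θ, then back-substitute tan(θ) = t/4, sec(θ) = sqrt(t**2 + 16)/4 (absorbing any constant into C).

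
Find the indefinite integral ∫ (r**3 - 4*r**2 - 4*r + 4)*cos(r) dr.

Use integration by parts with u = r**3 - 4*r**2 - 4*r + 4, dv = cos(r) dr, so v = sin(r).
Apply parts 3 times (tabular method): alternate signs, differentiate u down to 0, integrate dv up.

r**3*sin(r) - 4*r**2*sin(r) + 3*r**2*cos(r) - 10*r*sin(r) - 8*r*cos(r) + 12*sin(r) - 10*cos(r) + C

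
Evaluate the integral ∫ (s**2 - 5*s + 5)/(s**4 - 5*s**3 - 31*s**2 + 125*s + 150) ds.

Factor the denominator: (s - 6)*(s - 5)*(s + 1)*(s + 5).
Partial-fraction decomposition: -1/(8*(s + 5)) + 11/(168*(s + 1)) - 1/(12*(s - 5)) + 1/(7*(s - 6)).
Integrate each term: A/(s−a) contributes A·log|s−a|.

log(s - 6)/7 - log(s - 5)/12 + 11*log(s + 1)/168 - log(s + 5)/8 + C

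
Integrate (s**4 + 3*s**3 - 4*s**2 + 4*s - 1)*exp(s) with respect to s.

(s**4 - s**3 - s**2 + 6*s - 7)*exp(s) + C

Use integration by parts with u = s**4 + 3*s**3 - 4*s**2 + 4*s - 1, dv = exp(s) ds, so v = exp(s).
Apply parts 4 times (tabular method): alternate signs, differentiate u down to 0, integrate dv up.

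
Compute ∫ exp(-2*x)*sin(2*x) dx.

-exp(-2*x)*sin(2*x)/4 - exp(-2*x)*cos(2*x)/4 + C

Let I denote the integral. Integrate by parts with u = sin(2*x), dv = exp(-2*x) dx, so v = -exp(-2*x)/2: I = -exp(-2*x)*sin(2*x)/2 + ∫ exp(-2*x)*cos(2*x) dx.
Apply parts again with u = cos(2*x), dv = exp(-2*x) dx: ∫ exp(-2*x)*cos(2*x) dx = -exp(-2*x)*cos(2*x)/2 − I. Substituting back brings back I: I = -exp(-2*x)*sin(2*x)/2 - exp(-2*x)*cos(2*x)/2 − I.
Solving for I: (1 + 1)·I equals the remaining terms, so I = (1/2)·(-exp(-2*x)*sin(2*x)/2 - exp(-2*x)*cos(2*x)/2).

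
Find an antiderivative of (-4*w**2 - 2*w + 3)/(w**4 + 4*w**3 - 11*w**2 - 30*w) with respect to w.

-log(w)/10 - 13*log(w - 3)/40 - 3*log(w + 2)/10 + 29*log(w + 5)/40 + C

Factor the denominator: w*(w - 3)*(w + 2)*(w + 5).
Partial-fraction decomposition: 29/(40*(w + 5)) - 3/(10*(w + 2)) - 13/(40*(w - 3)) - 1/(10*w).
Integrate each term: A/(w−a) contributes A·log|w−a|.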